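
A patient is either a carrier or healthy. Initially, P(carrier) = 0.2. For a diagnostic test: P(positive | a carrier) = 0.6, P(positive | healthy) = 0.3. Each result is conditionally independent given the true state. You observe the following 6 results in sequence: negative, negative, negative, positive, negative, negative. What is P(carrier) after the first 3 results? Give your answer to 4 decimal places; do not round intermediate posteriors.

After 'negative': P(carrier) = 0.4·0.2000 / (0.4·0.2000 + 0.7·0.8000) ≈ 0.1250
After 'negative': P(carrier) = 0.4·0.1250 / (0.4·0.1250 + 0.7·0.8750) ≈ 0.0755
After 'negative': P(carrier) = 0.4·0.0755 / (0.4·0.0755 + 0.7·0.9245) ≈ 0.0446

0.0446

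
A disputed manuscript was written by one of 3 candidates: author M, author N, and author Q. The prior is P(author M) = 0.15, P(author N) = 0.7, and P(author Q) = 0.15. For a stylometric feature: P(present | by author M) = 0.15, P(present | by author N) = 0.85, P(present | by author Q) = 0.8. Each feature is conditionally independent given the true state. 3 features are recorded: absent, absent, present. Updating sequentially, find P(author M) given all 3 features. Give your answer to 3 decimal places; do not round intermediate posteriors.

After 'absent': normaliser = 0.85·0.1500 + 0.15·0.7000 + 0.2·0.1500; P(author M) ≈ 0.4857, P(author N) ≈ 0.4000, P(author Q) ≈ 0.1143
After 'absent': normaliser = 0.85·0.4857 + 0.15·0.4000 + 0.2·0.1143; P(author M) ≈ 0.8329, P(author N) ≈ 0.1210, P(author Q) ≈ 0.0461
After 'present': normaliser = 0.15·0.8329 + 0.85·0.1210 + 0.8·0.0461; P(author M) ≈ 0.4720, P(author N) ≈ 0.3887, P(author Q) ≈ 0.1394

0.472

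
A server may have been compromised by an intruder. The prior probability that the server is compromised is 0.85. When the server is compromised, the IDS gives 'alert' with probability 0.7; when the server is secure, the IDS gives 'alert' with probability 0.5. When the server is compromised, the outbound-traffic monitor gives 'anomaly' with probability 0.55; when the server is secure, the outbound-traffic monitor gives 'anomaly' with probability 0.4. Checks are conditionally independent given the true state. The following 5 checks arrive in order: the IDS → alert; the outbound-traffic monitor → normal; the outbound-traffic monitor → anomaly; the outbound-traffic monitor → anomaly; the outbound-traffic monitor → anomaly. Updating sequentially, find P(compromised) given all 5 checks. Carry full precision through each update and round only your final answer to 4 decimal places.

0.9393

After the IDS='alert': P(compromised) = 0.7·0.8500 / (0.7·0.8500 + 0.5·0.1500) ≈ 0.8881
After the outbound-traffic monitor='normal': P(compromised) = 0.45·0.8881 / (0.45·0.8881 + 0.6·0.1119) ≈ 0.8561
After the outbound-traffic monitor='anomaly': P(compromised) = 0.55·0.8561 / (0.55·0.8561 + 0.4·0.1439) ≈ 0.8911
After the outbound-traffic monitor='anomaly': P(compromised) = 0.55·0.8911 / (0.55·0.8911 + 0.4·0.1089) ≈ 0.9184
After the outbound-traffic monitor='anomaly': P(compromised) = 0.55·0.9184 / (0.55·0.9184 + 0.4·0.0816) ≈ 0.9393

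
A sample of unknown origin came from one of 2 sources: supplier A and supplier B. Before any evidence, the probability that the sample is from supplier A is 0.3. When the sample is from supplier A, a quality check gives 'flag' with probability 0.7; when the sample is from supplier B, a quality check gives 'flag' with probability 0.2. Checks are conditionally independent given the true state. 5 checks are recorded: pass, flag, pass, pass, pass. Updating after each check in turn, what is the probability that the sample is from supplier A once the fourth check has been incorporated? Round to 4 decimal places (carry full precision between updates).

0.0733

Each posterior becomes the prior for the next update.
After 'pass': P(supplier A) = 0.3·0.3000 / (0.3·0.3000 + 0.8·0.7000) ≈ 0.1385
After 'flag': P(supplier A) = 0.7·0.1385 / (0.7·0.1385 + 0.2·0.8615) ≈ 0.3600
After 'pass': P(supplier A) = 0.3·0.3600 / (0.3·0.3600 + 0.8·0.6400) ≈ 0.1742
After 'pass': P(supplier A) = 0.3·0.1742 / (0.3·0.1742 + 0.8·0.8258) ≈ 0.0733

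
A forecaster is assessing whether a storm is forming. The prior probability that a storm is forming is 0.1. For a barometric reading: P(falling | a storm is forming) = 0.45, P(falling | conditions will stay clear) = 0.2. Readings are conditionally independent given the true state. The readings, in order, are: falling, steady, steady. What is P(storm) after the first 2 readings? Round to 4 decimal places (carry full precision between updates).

After 'falling': P(storm) = 0.45·0.1000 / (0.45·0.1000 + 0.2·0.9000) ≈ 0.2000
After 'steady': P(storm) = 0.55·0.2000 / (0.55·0.2000 + 0.8·0.8000) ≈ 0.1467

0.1467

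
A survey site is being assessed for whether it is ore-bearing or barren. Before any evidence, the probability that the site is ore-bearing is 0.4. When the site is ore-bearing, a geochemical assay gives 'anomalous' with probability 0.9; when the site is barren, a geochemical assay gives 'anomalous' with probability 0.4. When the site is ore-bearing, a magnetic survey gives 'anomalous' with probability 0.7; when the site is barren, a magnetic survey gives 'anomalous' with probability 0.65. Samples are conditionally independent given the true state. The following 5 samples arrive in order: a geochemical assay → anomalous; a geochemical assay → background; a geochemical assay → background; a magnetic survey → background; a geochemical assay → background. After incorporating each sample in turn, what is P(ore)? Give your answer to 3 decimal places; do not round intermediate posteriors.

0.006

Apply Bayes' rule sequentially, carrying P(ore) forward.
After a geochemical assay='anomalous': P(ore) = 0.9·0.4000 / (0.9·0.4000 + 0.4·0.6000) ≈ 0.6000
After a geochemical assay='background': P(ore) = 0.1·0.6000 / (0.1·0.6000 + 0.6·0.4000) ≈ 0.2000
After a geochemical assay='background': P(ore) = 0.1·0.2000 / (0.1·0.2000 + 0.6·0.8000) ≈ 0.0400
After a magnetic survey='background': P(ore) = 0.3·0.0400 / (0.3·0.0400 + 0.35·0.9600) ≈ 0.0345
After a geochemical assay='background': P(ore) = 0.1·0.0345 / (0.1·0.0345 + 0.6·0.9655) ≈ 0.0059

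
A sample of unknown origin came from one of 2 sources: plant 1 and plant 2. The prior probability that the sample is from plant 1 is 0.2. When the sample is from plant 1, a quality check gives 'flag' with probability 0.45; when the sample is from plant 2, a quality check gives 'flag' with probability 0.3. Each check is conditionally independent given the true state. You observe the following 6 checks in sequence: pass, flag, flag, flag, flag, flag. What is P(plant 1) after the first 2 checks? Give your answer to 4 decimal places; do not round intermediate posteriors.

0.2276

Apply Bayes' rule sequentially, carrying P(plant 1) forward.
After 'pass': P(plant 1) = 0.55·0.2000 / (0.55·0.2000 + 0.7·0.8000) ≈ 0.1642
After 'flag': P(plant 1) = 0.45·0.1642 / (0.45·0.1642 + 0.3·0.8358) ≈ 0.2276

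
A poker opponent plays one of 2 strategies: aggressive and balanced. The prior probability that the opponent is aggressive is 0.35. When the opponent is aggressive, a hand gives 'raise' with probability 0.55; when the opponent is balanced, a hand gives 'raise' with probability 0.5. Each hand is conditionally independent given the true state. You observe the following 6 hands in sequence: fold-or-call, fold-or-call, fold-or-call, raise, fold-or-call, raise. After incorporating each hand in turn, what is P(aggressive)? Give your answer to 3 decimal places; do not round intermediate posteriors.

0.299

Each posterior becomes the prior for the next update.
After 'fold-or-call': P(aggressive) = 0.45·0.3500 / (0.45·0.3500 + 0.5·0.6500) ≈ 0.3264
After 'fold-or-call': P(aggressive) = 0.45·0.3264 / (0.45·0.3264 + 0.5·0.6736) ≈ 0.3037
After 'fold-or-call': P(aggressive) = 0.45·0.3037 / (0.45·0.3037 + 0.5·0.6963) ≈ 0.2819
After 'raise': P(aggressive) = 0.55·0.2819 / (0.55·0.2819 + 0.5·0.7181) ≈ 0.3016
After 'fold-or-call': P(aggressive) = 0.45·0.3016 / (0.45·0.3016 + 0.5·0.6984) ≈ 0.2799
After 'raise': P(aggressive) = 0.55·0.2799 / (0.55·0.2799 + 0.5·0.7201) ≈ 0.2995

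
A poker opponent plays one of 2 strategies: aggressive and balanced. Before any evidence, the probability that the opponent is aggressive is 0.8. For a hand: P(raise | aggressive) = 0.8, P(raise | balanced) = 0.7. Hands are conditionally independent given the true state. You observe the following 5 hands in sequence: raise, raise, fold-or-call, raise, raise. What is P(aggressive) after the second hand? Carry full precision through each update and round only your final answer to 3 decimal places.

After 'raise': P(aggressive) = 0.8·0.8000 / (0.8·0.8000 + 0.7·0.2000) ≈ 0.8205
After 'raise': P(aggressive) = 0.8·0.8205 / (0.8·0.8205 + 0.7·0.1795) ≈ 0.8393

0.839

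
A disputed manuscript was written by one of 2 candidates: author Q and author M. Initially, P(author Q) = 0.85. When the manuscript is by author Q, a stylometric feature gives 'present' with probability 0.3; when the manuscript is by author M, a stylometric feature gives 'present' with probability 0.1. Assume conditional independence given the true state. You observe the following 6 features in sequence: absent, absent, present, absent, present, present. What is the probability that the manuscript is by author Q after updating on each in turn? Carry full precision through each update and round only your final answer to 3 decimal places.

0.986

After 'absent': P(author Q) = 0.7·0.8500 / (0.7·0.8500 + 0.9·0.1500) ≈ 0.8151
After 'absent': P(author Q) = 0.7·0.8151 / (0.7·0.8151 + 0.9·0.1849) ≈ 0.7742
After 'present': P(author Q) = 0.3·0.7742 / (0.3·0.7742 + 0.1·0.2258) ≈ 0.9114
After 'absent': P(author Q) = 0.7·0.9114 / (0.7·0.9114 + 0.9·0.0886) ≈ 0.8889
After 'present': P(author Q) = 0.3·0.8889 / (0.3·0.8889 + 0.1·0.1111) ≈ 0.9600
After 'present': P(author Q) = 0.3·0.9600 / (0.3·0.9600 + 0.1·0.0400) ≈ 0.9863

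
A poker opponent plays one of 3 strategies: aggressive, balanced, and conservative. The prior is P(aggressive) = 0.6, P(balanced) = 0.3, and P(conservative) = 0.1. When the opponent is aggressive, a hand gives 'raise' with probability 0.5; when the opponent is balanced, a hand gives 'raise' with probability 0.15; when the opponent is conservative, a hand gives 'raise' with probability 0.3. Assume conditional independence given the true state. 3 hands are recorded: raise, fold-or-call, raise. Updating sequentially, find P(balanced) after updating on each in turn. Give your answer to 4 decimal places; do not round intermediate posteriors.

After 'raise': normaliser = 0.5·0.6000 + 0.15·0.3000 + 0.3·0.1000; P(aggressive) ≈ 0.8000, P(balanced) ≈ 0.1200, P(conservative) ≈ 0.0800
After 'fold-or-call': normaliser = 0.5·0.8000 + 0.85·0.1200 + 0.7·0.0800; P(aggressive) ≈ 0.7168, P(balanced) ≈ 0.1828, P(conservative) ≈ 0.1004
After 'raise': normaliser = 0.5·0.7168 + 0.15·0.1828 + 0.3·0.1004; P(aggressive) ≈ 0.8617, P(balanced) ≈ 0.0659, P(conservative) ≈ 0.0724

0.0659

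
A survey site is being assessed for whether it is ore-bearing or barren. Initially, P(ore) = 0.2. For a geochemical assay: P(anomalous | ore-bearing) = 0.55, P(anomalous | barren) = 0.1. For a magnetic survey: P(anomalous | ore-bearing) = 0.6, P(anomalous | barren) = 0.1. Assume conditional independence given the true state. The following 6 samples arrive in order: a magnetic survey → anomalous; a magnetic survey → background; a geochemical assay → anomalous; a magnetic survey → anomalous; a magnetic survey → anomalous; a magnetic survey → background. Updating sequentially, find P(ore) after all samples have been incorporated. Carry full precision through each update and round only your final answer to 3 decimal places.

Apply Bayes' rule sequentially, carrying P(ore) forward.
After a magnetic survey='anomalous': P(ore) = 0.6·0.2000 / (0.6·0.2000 + 0.1·0.8000) ≈ 0.6000
After a magnetic survey='background': P(ore) = 0.4·0.6000 / (0.4·0.6000 + 0.9·0.4000) ≈ 0.4000
After a geochemical assay='anomalous': P(ore) = 0.55·0.4000 / (0.55·0.4000 + 0.1·0.6000) ≈ 0.7857
After a magnetic survey='anomalous': P(ore) = 0.6·0.7857 / (0.6·0.7857 + 0.1·0.2143) ≈ 0.9565
After a magnetic survey='anomalous': P(ore) = 0.6·0.9565 / (0.6·0.9565 + 0.1·0.0435) ≈ 0.9925
After a magnetic survey='background': P(ore) = 0.4·0.9925 / (0.4·0.9925 + 0.9·0.0075) ≈ 0.9832

0.983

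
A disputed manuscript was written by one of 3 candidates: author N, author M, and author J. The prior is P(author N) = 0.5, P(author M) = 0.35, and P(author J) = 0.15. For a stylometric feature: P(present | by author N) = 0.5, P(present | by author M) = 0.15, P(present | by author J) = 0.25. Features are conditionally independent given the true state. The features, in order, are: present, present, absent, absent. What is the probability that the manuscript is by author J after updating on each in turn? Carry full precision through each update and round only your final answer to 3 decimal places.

After 'present': normaliser = 0.5·0.5000 + 0.15·0.3500 + 0.25·0.1500; P(author N) ≈ 0.7353, P(author M) ≈ 0.1544, P(author J) ≈ 0.1103
After 'present': normaliser = 0.5·0.7353 + 0.15·0.1544 + 0.25·0.1103; P(author N) ≈ 0.8787, P(author M) ≈ 0.0554, P(author J) ≈ 0.0659
After 'absent': normaliser = 0.5·0.8787 + 0.85·0.0554 + 0.75·0.0659; P(author N) ≈ 0.8199, P(author M) ≈ 0.0878, P(author J) ≈ 0.0922
After 'absent': normaliser = 0.5·0.8199 + 0.85·0.0878 + 0.75·0.0922; P(author N) ≈ 0.7403, P(author M) ≈ 0.1348, P(author J) ≈ 0.1249

0.125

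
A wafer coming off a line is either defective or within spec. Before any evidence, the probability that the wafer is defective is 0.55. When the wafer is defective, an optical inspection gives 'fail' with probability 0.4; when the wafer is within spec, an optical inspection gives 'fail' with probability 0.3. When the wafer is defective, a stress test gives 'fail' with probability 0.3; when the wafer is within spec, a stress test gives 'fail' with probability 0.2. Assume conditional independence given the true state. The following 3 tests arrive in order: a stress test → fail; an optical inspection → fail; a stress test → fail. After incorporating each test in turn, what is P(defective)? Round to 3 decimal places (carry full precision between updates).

Apply Bayes' rule sequentially, carrying P(defective) forward.
After a stress test='fail': P(defective) = 0.3·0.5500 / (0.3·0.5500 + 0.2·0.4500) ≈ 0.6471
After an optical inspection='fail': P(defective) = 0.4·0.6471 / (0.4·0.6471 + 0.3·0.3529) ≈ 0.7097
After a stress test='fail': P(defective) = 0.3·0.7097 / (0.3·0.7097 + 0.2·0.2903) ≈ 0.7857

0.786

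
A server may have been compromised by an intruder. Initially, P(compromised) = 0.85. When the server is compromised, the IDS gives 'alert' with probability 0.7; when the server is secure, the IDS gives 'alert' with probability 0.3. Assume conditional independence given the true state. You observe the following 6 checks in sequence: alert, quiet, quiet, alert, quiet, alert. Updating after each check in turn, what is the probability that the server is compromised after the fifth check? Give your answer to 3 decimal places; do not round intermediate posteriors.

Apply Bayes' rule sequentially, carrying P(compromised) forward.
After 'alert': P(compromised) = 0.7·0.8500 / (0.7·0.8500 + 0.3·0.1500) ≈ 0.9297
After 'quiet': P(compromised) = 0.3·0.9297 / (0.3·0.9297 + 0.7·0.0703) ≈ 0.8500
After 'quiet': P(compromised) = 0.3·0.8500 / (0.3·0.8500 + 0.7·0.1500) ≈ 0.7083
After 'alert': P(compromised) = 0.7·0.7083 / (0.7·0.7083 + 0.3·0.2917) ≈ 0.8500
After 'quiet': P(compromised) = 0.3·0.8500 / (0.3·0.8500 + 0.7·0.1500) ≈ 0.7083

0.708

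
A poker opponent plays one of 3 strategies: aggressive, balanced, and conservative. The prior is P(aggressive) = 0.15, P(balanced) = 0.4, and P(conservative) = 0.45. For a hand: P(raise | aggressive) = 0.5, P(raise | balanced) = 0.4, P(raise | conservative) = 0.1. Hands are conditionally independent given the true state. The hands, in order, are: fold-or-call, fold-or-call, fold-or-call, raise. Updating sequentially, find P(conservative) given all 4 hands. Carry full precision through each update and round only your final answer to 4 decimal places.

0.4275

After 'fold-or-call': normaliser = 0.5·0.1500 + 0.6·0.4000 + 0.9·0.4500; P(aggressive) ≈ 0.1042, P(balanced) ≈ 0.3333, P(conservative) ≈ 0.5625
After 'fold-or-call': normaliser = 0.5·0.1042 + 0.6·0.3333 + 0.9·0.5625; P(aggressive) ≈ 0.0687, P(balanced) ≈ 0.2637, P(conservative) ≈ 0.6676
After 'fold-or-call': normaliser = 0.5·0.0687 + 0.6·0.2637 + 0.9·0.6676; P(aggressive) ≈ 0.0433, P(balanced) ≈ 0.1994, P(conservative) ≈ 0.7573
After 'raise': normaliser = 0.5·0.0433 + 0.4·0.1994 + 0.1·0.7573; P(aggressive) ≈ 0.1222, P(balanced) ≈ 0.4504, P(conservative) ≈ 0.4275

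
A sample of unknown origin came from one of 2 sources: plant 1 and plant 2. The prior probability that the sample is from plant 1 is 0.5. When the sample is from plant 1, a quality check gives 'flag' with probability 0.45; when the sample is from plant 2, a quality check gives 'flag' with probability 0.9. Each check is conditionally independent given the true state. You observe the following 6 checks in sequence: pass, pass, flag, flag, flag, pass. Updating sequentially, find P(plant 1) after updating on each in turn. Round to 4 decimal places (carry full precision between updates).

Each posterior becomes the prior for the next update.
After 'pass': P(plant 1) = 0.55·0.5000 / (0.55·0.5000 + 0.1·0.5000) ≈ 0.8462
After 'pass': P(plant 1) = 0.55·0.8462 / (0.55·0.8462 + 0.1·0.1538) ≈ 0.9680
After 'flag': P(plant 1) = 0.45·0.9680 / (0.45·0.9680 + 0.9·0.0320) ≈ 0.9380
After 'flag': P(plant 1) = 0.45·0.9380 / (0.45·0.9380 + 0.9·0.0620) ≈ 0.8832
After 'flag': P(plant 1) = 0.45·0.8832 / (0.45·0.8832 + 0.9·0.1168) ≈ 0.7908
After 'pass': P(plant 1) = 0.55·0.7908 / (0.55·0.7908 + 0.1·0.2092) ≈ 0.9541

0.9541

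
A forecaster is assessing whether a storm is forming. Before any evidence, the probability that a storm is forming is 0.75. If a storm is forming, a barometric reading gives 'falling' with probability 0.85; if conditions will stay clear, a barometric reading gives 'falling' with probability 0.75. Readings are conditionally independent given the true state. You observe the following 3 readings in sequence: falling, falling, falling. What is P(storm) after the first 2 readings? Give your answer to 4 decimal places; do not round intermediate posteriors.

0.7940

After 'falling': P(storm) = 0.85·0.7500 / (0.85·0.7500 + 0.75·0.2500) ≈ 0.7727
After 'falling': P(storm) = 0.85·0.7727 / (0.85·0.7727 + 0.75·0.2273) ≈ 0.7940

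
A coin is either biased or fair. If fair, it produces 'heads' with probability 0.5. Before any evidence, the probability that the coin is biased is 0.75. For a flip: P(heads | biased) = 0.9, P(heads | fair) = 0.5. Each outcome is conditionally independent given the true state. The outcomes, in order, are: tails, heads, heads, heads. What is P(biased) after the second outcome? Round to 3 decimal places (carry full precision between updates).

0.519

Each posterior becomes the prior for the next update.
After 'tails': P(biased) = 0.1·0.7500 / (0.1·0.7500 + 0.5·0.2500) ≈ 0.3750
After 'heads': P(biased) = 0.9·0.3750 / (0.9·0.3750 + 0.5·0.6250) ≈ 0.5192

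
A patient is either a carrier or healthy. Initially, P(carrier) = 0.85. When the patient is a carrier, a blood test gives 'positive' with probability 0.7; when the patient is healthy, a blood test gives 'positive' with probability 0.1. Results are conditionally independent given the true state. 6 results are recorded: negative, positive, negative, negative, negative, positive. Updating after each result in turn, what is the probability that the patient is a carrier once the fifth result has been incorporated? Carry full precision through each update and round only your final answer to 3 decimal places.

After 'negative': P(carrier) = 0.3·0.8500 / (0.3·0.8500 + 0.9·0.1500) ≈ 0.6538
After 'positive': P(carrier) = 0.7·0.6538 / (0.7·0.6538 + 0.1·0.3462) ≈ 0.9297
After 'negative': P(carrier) = 0.3·0.9297 / (0.3·0.9297 + 0.9·0.0703) ≈ 0.8151
After 'negative': P(carrier) = 0.3·0.8151 / (0.3·0.8151 + 0.9·0.1849) ≈ 0.5950
After 'negative': P(carrier) = 0.3·0.5950 / (0.3·0.5950 + 0.9·0.4050) ≈ 0.3287

0.329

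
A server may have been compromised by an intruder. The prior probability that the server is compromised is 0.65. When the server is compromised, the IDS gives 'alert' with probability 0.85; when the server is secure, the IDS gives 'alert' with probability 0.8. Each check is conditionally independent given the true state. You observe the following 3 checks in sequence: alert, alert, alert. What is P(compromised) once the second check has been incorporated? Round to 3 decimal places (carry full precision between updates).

After 'alert': P(compromised) = 0.85·0.6500 / (0.85·0.6500 + 0.8·0.3500) ≈ 0.6637
After 'alert': P(compromised) = 0.85·0.6637 / (0.85·0.6637 + 0.8·0.3363) ≈ 0.6771

0.677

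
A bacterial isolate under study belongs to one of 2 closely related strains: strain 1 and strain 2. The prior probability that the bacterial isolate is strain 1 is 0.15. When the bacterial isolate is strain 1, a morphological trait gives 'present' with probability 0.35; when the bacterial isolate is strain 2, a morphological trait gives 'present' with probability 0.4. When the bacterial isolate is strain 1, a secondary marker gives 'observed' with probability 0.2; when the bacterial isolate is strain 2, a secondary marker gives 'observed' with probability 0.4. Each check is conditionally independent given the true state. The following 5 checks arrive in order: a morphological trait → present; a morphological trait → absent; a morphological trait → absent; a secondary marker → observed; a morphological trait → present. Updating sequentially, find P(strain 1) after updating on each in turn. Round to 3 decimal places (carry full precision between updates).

Each posterior becomes the prior for the next update.
After a morphological trait='present': P(strain 1) = 0.35·0.1500 / (0.35·0.1500 + 0.4·0.8500) ≈ 0.1338
After a morphological trait='absent': P(strain 1) = 0.65·0.1338 / (0.65·0.1338 + 0.6·0.8662) ≈ 0.1433
After a morphological trait='absent': P(strain 1) = 0.65·0.1433 / (0.65·0.1433 + 0.6·0.8567) ≈ 0.1534
After a secondary marker='observed': P(strain 1) = 0.2·0.1534 / (0.2·0.1534 + 0.4·0.8466) ≈ 0.0831
After a morphological trait='present': P(strain 1) = 0.35·0.0831 / (0.35·0.0831 + 0.4·0.9169) ≈ 0.0735

0.073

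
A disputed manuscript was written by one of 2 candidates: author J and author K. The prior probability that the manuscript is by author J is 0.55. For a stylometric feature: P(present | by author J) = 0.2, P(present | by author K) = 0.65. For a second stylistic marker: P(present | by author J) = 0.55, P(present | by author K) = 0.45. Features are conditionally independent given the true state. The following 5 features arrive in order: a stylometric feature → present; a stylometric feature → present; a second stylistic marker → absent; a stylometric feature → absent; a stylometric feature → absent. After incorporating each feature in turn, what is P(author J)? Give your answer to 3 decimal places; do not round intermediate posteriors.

Each posterior becomes the prior for the next update.
After a stylometric feature='present': P(author J) = 0.2·0.5500 / (0.2·0.5500 + 0.65·0.4500) ≈ 0.2733
After a stylometric feature='present': P(author J) = 0.2·0.2733 / (0.2·0.2733 + 0.65·0.7267) ≈ 0.1037
After a second stylistic marker='absent': P(author J) = 0.45·0.1037 / (0.45·0.1037 + 0.55·0.8963) ≈ 0.0865
After a stylometric feature='absent': P(author J) = 0.8·0.0865 / (0.8·0.0865 + 0.35·0.9135) ≈ 0.1779
After a stylometric feature='absent': P(author J) = 0.8·0.1779 / (0.8·0.1779 + 0.35·0.8221) ≈ 0.3309

0.331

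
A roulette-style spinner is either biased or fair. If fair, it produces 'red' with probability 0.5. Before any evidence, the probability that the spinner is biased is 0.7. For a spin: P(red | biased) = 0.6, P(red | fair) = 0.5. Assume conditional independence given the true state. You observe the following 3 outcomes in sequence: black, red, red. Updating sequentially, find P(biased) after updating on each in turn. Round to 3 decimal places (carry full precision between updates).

0.729

Apply Bayes' rule sequentially, carrying P(biased) forward.
After 'black': P(biased) = 0.4·0.7000 / (0.4·0.7000 + 0.5·0.3000) ≈ 0.6512
After 'red': P(biased) = 0.6·0.6512 / (0.6·0.6512 + 0.5·0.3488) ≈ 0.6914
After 'red': P(biased) = 0.6·0.6914 / (0.6·0.6914 + 0.5·0.3086) ≈ 0.7289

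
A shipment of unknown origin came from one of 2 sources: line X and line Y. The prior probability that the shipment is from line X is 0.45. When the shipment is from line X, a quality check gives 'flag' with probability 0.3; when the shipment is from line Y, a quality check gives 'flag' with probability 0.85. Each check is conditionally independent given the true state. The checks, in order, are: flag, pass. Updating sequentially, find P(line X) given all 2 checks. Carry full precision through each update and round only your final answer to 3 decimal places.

0.574

After 'flag': P(line X) = 0.3·0.4500 / (0.3·0.4500 + 0.85·0.5500) ≈ 0.2241
After 'pass': P(line X) = 0.7·0.2241 / (0.7·0.2241 + 0.15·0.7759) ≈ 0.5740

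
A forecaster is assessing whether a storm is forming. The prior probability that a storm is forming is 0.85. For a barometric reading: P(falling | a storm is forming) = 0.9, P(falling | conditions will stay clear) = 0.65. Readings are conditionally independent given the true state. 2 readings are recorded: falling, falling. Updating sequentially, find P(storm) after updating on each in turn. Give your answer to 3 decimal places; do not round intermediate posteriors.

After 'falling': P(storm) = 0.9·0.8500 / (0.9·0.8500 + 0.65·0.1500) ≈ 0.8870
After 'falling': P(storm) = 0.9·0.8870 / (0.9·0.8870 + 0.65·0.1130) ≈ 0.9157

0.916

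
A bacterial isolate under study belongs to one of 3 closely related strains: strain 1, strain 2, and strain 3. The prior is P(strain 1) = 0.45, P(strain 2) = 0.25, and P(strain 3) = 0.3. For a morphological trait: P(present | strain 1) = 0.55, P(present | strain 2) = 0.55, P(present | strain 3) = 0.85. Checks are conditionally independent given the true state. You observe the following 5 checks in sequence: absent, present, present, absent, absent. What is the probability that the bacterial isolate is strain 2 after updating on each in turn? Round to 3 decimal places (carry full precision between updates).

0.344

After 'absent': normaliser = 0.45·0.4500 + 0.45·0.2500 + 0.15·0.3000; P(strain 1) ≈ 0.5625, P(strain 2) ≈ 0.3125, P(strain 3) ≈ 0.1250
After 'present': normaliser = 0.55·0.5625 + 0.55·0.3125 + 0.85·0.1250; P(strain 1) ≈ 0.5266, P(strain 2) ≈ 0.2926, P(strain 3) ≈ 0.1809
After 'present': normaliser = 0.55·0.5266 + 0.55·0.2926 + 0.85·0.1809; P(strain 1) ≈ 0.4793, P(strain 2) ≈ 0.2663, P(strain 3) ≈ 0.2544
After 'absent': normaliser = 0.45·0.4793 + 0.45·0.2663 + 0.15·0.2544; P(strain 1) ≈ 0.5772, P(strain 2) ≈ 0.3207, P(strain 3) ≈ 0.1021
After 'absent': normaliser = 0.45·0.5772 + 0.45·0.3207 + 0.15·0.1021; P(strain 1) ≈ 0.6194, P(strain 2) ≈ 0.3441, P(strain 3) ≈ 0.0365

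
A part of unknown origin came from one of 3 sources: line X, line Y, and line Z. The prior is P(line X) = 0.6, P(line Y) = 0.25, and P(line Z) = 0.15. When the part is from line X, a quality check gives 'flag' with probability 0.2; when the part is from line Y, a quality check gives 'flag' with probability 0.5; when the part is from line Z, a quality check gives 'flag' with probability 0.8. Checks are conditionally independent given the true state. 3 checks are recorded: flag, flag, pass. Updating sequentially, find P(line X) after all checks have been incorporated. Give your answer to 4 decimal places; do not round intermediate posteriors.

0.2757

After 'flag': normaliser = 0.2·0.6000 + 0.5·0.2500 + 0.8·0.1500; P(line X) ≈ 0.3288, P(line Y) ≈ 0.3425, P(line Z) ≈ 0.3288
After 'flag': normaliser = 0.2·0.3288 + 0.5·0.3425 + 0.8·0.3288; P(line X) ≈ 0.1315, P(line Y) ≈ 0.3425, P(line Z) ≈ 0.5260
After 'pass': normaliser = 0.8·0.1315 + 0.5·0.3425 + 0.2·0.5260; P(line X) ≈ 0.2757, P(line Y) ≈ 0.4487, P(line Z) ≈ 0.2757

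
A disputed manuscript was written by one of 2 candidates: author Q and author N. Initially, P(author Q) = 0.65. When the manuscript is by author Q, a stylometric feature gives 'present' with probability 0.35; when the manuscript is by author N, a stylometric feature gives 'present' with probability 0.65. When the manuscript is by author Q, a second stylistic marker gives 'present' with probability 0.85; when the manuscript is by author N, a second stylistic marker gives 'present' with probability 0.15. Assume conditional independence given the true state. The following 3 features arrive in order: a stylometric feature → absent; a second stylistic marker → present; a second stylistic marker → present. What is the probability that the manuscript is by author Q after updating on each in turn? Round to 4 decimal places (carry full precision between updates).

0.9911

After a stylometric feature='absent': P(author Q) = 0.65·0.6500 / (0.65·0.6500 + 0.35·0.3500) ≈ 0.7752
After a second stylistic marker='present': P(author Q) = 0.85·0.7752 / (0.85·0.7752 + 0.15·0.2248) ≈ 0.9513
After a second stylistic marker='present': P(author Q) = 0.85·0.9513 / (0.85·0.9513 + 0.15·0.0487) ≈ 0.9911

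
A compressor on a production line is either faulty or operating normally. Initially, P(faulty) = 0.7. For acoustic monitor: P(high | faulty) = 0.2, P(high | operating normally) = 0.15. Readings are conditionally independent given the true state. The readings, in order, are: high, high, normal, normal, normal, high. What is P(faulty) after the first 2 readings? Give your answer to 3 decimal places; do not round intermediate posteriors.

0.806

Apply Bayes' rule sequentially, carrying P(faulty) forward.
After 'high': P(faulty) = 0.2·0.7000 / (0.2·0.7000 + 0.15·0.3000) ≈ 0.7568
After 'high': P(faulty) = 0.2·0.7568 / (0.2·0.7568 + 0.15·0.2432) ≈ 0.8058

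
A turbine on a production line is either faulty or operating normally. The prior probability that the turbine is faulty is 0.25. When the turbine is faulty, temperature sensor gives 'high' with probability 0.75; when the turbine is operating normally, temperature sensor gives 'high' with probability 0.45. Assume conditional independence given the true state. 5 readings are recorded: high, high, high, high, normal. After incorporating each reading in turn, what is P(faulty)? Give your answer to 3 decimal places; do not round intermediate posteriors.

After 'high': P(faulty) = 0.75·0.2500 / (0.75·0.2500 + 0.45·0.7500) ≈ 0.3571
After 'high': P(faulty) = 0.75·0.3571 / (0.75·0.3571 + 0.45·0.6429) ≈ 0.4808
After 'high': P(faulty) = 0.75·0.4808 / (0.75·0.4808 + 0.45·0.5192) ≈ 0.6068
After 'high': P(faulty) = 0.75·0.6068 / (0.75·0.6068 + 0.45·0.3932) ≈ 0.7200
After 'normal': P(faulty) = 0.25·0.7200 / (0.25·0.7200 + 0.55·0.2800) ≈ 0.5390

0.539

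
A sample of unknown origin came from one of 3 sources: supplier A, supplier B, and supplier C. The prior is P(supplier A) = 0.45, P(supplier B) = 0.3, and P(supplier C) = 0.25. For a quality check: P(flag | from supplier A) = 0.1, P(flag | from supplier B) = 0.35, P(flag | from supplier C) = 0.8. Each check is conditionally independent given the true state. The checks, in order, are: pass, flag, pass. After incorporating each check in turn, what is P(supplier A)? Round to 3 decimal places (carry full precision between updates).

0.410

Each posterior becomes the prior for the next update.
After 'pass': normaliser = 0.9·0.4500 + 0.65·0.3000 + 0.2·0.2500; P(supplier A) ≈ 0.6231, P(supplier B) ≈ 0.3000, P(supplier C) ≈ 0.0769
After 'flag': normaliser = 0.1·0.6231 + 0.35·0.3000 + 0.8·0.0769; P(supplier A) ≈ 0.2723, P(supplier B) ≈ 0.4588, P(supplier C) ≈ 0.2689
After 'pass': normaliser = 0.9·0.2723 + 0.65·0.4588 + 0.2·0.2689; P(supplier A) ≈ 0.4104, P(supplier B) ≈ 0.4995, P(supplier C) ≈ 0.0901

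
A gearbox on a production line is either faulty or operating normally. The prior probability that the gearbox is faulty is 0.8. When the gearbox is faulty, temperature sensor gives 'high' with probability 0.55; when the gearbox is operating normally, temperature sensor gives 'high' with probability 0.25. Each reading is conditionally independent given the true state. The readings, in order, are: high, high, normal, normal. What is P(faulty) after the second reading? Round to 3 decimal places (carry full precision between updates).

After 'high': P(faulty) = 0.55·0.8000 / (0.55·0.8000 + 0.25·0.2000) ≈ 0.8980
After 'high': P(faulty) = 0.55·0.8980 / (0.55·0.8980 + 0.25·0.1020) ≈ 0.9509

0.951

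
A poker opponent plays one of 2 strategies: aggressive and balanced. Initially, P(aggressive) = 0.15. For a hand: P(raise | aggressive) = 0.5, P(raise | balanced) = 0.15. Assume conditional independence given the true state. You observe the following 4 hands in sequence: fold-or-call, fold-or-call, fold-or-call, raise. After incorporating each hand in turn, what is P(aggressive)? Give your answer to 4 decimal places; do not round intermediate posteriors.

0.1069

After 'fold-or-call': P(aggressive) = 0.5·0.1500 / (0.5·0.1500 + 0.85·0.8500) ≈ 0.0940
After 'fold-or-call': P(aggressive) = 0.5·0.0940 / (0.5·0.0940 + 0.85·0.9060) ≈ 0.0575
After 'fold-or-call': P(aggressive) = 0.5·0.0575 / (0.5·0.0575 + 0.85·0.9425) ≈ 0.0347
After 'raise': P(aggressive) = 0.5·0.0347 / (0.5·0.0347 + 0.15·0.9653) ≈ 0.1069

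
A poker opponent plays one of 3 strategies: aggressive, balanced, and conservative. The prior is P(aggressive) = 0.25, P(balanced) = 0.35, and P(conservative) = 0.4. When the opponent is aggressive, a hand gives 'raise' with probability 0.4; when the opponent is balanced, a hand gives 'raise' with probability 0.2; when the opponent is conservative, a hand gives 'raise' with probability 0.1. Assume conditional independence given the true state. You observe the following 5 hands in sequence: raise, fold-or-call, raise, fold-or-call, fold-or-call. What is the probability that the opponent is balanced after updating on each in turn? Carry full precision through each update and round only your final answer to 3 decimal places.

0.383

After 'raise': normaliser = 0.4·0.2500 + 0.2·0.3500 + 0.1·0.4000; P(aggressive) ≈ 0.4762, P(balanced) ≈ 0.3333, P(conservative) ≈ 0.1905
After 'fold-or-call': normaliser = 0.6·0.4762 + 0.8·0.3333 + 0.9·0.1905; P(aggressive) ≈ 0.3947, P(balanced) ≈ 0.3684, P(conservative) ≈ 0.2368
After 'raise': normaliser = 0.4·0.3947 + 0.2·0.3684 + 0.1·0.2368; P(aggressive) ≈ 0.6186, P(balanced) ≈ 0.2887, P(conservative) ≈ 0.0928
After 'fold-or-call': normaliser = 0.6·0.6186 + 0.8·0.2887 + 0.9·0.0928; P(aggressive) ≈ 0.5414, P(balanced) ≈ 0.3368, P(conservative) ≈ 0.1218
After 'fold-or-call': normaliser = 0.6·0.5414 + 0.8·0.3368 + 0.9·0.1218; P(aggressive) ≈ 0.4614, P(balanced) ≈ 0.3828, P(conservative) ≈ 0.1557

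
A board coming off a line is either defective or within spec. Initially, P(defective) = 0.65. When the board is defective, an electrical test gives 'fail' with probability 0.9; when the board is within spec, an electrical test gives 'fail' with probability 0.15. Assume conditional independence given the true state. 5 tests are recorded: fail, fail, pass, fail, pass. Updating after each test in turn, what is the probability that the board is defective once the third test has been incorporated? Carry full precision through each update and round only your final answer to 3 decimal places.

After 'fail': P(defective) = 0.9·0.6500 / (0.9·0.6500 + 0.15·0.3500) ≈ 0.9176
After 'fail': P(defective) = 0.9·0.9176 / (0.9·0.9176 + 0.15·0.0824) ≈ 0.9853
After 'pass': P(defective) = 0.1·0.9853 / (0.1·0.9853 + 0.85·0.0147) ≈ 0.8872

0.887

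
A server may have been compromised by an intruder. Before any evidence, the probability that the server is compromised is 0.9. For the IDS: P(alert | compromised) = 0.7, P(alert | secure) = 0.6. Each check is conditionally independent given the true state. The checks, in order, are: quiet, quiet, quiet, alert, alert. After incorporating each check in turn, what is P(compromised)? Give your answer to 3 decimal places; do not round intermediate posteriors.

0.838

After 'quiet': P(compromised) = 0.3·0.9000 / (0.3·0.9000 + 0.4·0.1000) ≈ 0.8710
After 'quiet': P(compromised) = 0.3·0.8710 / (0.3·0.8710 + 0.4·0.1290) ≈ 0.8351
After 'quiet': P(compromised) = 0.3·0.8351 / (0.3·0.8351 + 0.4·0.1649) ≈ 0.7915
After 'alert': P(compromised) = 0.7·0.7915 / (0.7·0.7915 + 0.6·0.2085) ≈ 0.8158
After 'alert': P(compromised) = 0.7·0.8158 / (0.7·0.8158 + 0.6·0.1842) ≈ 0.8379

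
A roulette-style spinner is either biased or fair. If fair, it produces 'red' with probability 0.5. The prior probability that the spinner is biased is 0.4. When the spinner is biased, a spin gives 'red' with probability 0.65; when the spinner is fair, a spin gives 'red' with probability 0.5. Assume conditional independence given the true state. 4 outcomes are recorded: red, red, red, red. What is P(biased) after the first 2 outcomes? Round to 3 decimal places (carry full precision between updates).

After 'red': P(biased) = 0.65·0.4000 / (0.65·0.4000 + 0.5·0.6000) ≈ 0.4643
After 'red': P(biased) = 0.65·0.4643 / (0.65·0.4643 + 0.5·0.5357) ≈ 0.5298

0.530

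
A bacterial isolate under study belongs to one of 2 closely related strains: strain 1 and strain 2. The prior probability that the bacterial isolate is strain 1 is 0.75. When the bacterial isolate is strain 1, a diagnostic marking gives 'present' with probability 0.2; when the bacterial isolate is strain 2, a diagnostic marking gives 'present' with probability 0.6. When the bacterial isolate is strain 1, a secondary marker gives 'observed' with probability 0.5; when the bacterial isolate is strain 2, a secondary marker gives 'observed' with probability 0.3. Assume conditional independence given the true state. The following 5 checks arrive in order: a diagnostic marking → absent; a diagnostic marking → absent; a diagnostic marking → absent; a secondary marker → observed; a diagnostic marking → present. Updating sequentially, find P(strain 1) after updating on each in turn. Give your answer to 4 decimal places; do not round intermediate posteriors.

After a diagnostic marking='absent': P(strain 1) = 0.8·0.7500 / (0.8·0.7500 + 0.4·0.2500) ≈ 0.8571
After a diagnostic marking='absent': P(strain 1) = 0.8·0.8571 / (0.8·0.8571 + 0.4·0.1429) ≈ 0.9231
After a diagnostic marking='absent': P(strain 1) = 0.8·0.9231 / (0.8·0.9231 + 0.4·0.0769) ≈ 0.9600
After a secondary marker='observed': P(strain 1) = 0.5·0.9600 / (0.5·0.9600 + 0.3·0.0400) ≈ 0.9756
After a diagnostic marking='present': P(strain 1) = 0.2·0.9756 / (0.2·0.9756 + 0.6·0.0244) ≈ 0.9302

0.9302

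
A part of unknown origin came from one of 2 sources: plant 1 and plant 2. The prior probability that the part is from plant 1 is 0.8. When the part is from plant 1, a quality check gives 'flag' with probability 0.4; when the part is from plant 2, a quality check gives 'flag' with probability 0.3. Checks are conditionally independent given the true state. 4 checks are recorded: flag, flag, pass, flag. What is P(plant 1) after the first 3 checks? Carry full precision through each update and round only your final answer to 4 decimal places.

0.8591

After 'flag': P(plant 1) = 0.4·0.8000 / (0.4·0.8000 + 0.3·0.2000) ≈ 0.8421
After 'flag': P(plant 1) = 0.4·0.8421 / (0.4·0.8421 + 0.3·0.1579) ≈ 0.8767
After 'pass': P(plant 1) = 0.6·0.8767 / (0.6·0.8767 + 0.7·0.1233) ≈ 0.8591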